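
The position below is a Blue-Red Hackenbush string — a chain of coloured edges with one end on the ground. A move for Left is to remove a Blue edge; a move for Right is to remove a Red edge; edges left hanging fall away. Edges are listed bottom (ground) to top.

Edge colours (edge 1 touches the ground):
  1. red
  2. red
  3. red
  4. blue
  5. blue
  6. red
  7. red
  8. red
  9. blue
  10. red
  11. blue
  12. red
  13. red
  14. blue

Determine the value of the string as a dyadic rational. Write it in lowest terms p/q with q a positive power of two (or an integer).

-5037/2048

Recurse on prefixes of the 14-edge string red red red blue blue red red red blue red blue red red blue:
value_1 [r]  L=[]  R=[0]  so -1
value_2 [rr]  L=[]  R=[-1,0]  so -2
value_3 [rrr]  L=[]  R=[-2,-1,0]  so -3
value_4 [rrrb]  L=[-3]  R=[-2,-1,0]  so -5/2
value_5 [rrrbb]  L=[-3,-5/2]  R=[-2,-1,0]  so -9/4
value_6 [rrrbbr]  L=[-3,-5/2]  R=[-9/4,-2,-1,0]  so -19/8
value_7 [rrrbbrr]  L=[-3,-5/2]  R=[-19/8,-9/4,-2,-1,0]  so -39/16
value_8 [rrrbbrrr]  L=[-3,-5/2]  R=[-39/16,-19/8,-9/4,-2,-1,0]  so -79/32
value_9 [rrrbbrrrb]  L=[-3,-5/2,-79/32]  R=[-39/16,-19/8,-9/4,-2,-1,0]  so -157/64
value_10 [rrrbbrrrbr]  L=[-3,-5/2,-79/32]  R=[-157/64,-39/16,-19/8,-9/4,-2,-1,0]  so -315/128
value_11 [rrrbbrrrbrb]  L=[-3,-5/2,-79/32,-315/128]  R=[-157/64,-39/16,-19/8,-9/4,-2,-1,0]  so -629/256
value_12 [rrrbbrrrbrbr]  L=[-3,-5/2,-79/32,-315/128]  R=[-629/256,-157/64,-39/16,-19/8,-9/4,-2,-1,0]  so -1259/512
value_13 [rrrbbrrrbrbrr]  L=[-3,-5/2,-79/32,-315/128]  R=[-1259/512,-629/256,-157/64,-39/16,-19/8,-9/4,-2,-1,0]  so -2519/1024
value_14 [rrrbbrrrbrbrrb]  L=[-3,-5/2,-79/32,-315/128,-2519/1024]  R=[-1259/512,-629/256,-157/64,-39/16,-19/8,-9/4,-2,-1,0]  so -5037/2048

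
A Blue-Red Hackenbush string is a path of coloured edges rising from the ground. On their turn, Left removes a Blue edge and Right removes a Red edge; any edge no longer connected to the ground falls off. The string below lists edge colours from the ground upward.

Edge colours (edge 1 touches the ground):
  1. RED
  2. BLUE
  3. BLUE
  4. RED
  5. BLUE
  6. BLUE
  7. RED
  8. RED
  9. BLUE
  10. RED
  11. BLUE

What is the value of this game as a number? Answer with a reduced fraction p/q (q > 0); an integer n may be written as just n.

-309/1024

Recurse on prefixes of the 11-edge string RED BLUE BLUE RED BLUE BLUE RED RED BLUE RED BLUE:
step 1: add RED to get R; options L={ ∅ } R={ 0 } — -1
step 2: add BLUE to get RB; options L={ -1 } R={ 0 } — -1/2
step 3: add BLUE to get RBB; options L={ -1,-1/2 } R={ 0 } — -1/4
step 4: add RED to get RBBR; options L={ -1,-1/2 } R={ -1/4,0 } — -3/8
step 5: add BLUE to get RBBRB; options L={ -1,-1/2,-3/8 } R={ -1/4,0 } — -5/16
step 6: add BLUE to get RBBRBB; options L={ -1,-1/2,-3/8,-5/16 } R={ -1/4,0 } — -9/32
step 7: add RED to get RBBRBBR; options L={ -1,-1/2,-3/8,-5/16 } R={ -9/32,-1/4,0 } — -19/64
step 8: add RED to get RBBRBBRR; options L={ -1,-1/2,-3/8,-5/16 } R={ -19/64,-9/32,-1/4,0 } — -39/128
step 9: add BLUE to get RBBRBBRRB; options L={ -1,-1/2,-3/8,-5/16,-39/128 } R={ -19/64,-9/32,-1/4,0 } — -77/256
step 10: add RED to get RBBRBBRRBR; options L={ -1,-1/2,-3/8,-5/16,-39/128 } R={ -77/256,-19/64,-9/32,-1/4,0 } — -155/512
step 11: add BLUE to get RBBRBBRRBRB; options L={ -1,-1/2,-3/8,-5/16,-39/128,-155/512 } R={ -77/256,-19/64,-9/32,-1/4,0 } — -309/1024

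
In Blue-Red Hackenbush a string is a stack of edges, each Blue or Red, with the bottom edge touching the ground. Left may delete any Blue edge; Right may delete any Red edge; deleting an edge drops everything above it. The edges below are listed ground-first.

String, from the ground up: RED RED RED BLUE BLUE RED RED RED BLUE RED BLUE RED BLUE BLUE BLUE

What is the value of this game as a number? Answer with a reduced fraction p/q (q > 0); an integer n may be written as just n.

step 1: add RED to get R; options L={ — } R={ 0 } gives -1
step 2: add RED to get RR; options L={ — } R={ -1, 0 } gives -2
step 3: add RED to get RRR; options L={ — } R={ -2, -1, 0 } gives -3
step 4: add BLUE to get RRRB; options L={ -3 } R={ -2, -1, 0 } gives -5/2
step 5: add BLUE to get RRRBB; options L={ -3, -5/2 } R={ -2, -1, 0 } gives -9/4
step 6: add RED to get RRRBBR; options L={ -3, -5/2 } R={ -9/4, -2, -1, 0 } gives -19/8
step 7: add RED to get RRRBBRR; options L={ -3, -5/2 } R={ -19/8, -9/4, -2, -1, 0 } gives -39/16
step 8: add RED to get RRRBBRRR; options L={ -3, -5/2 } R={ -39/16, -19/8, -9/4, -2, -1, 0 } gives -79/32
step 9: add BLUE to get RRRBBRRRB; options L={ -3, -5/2, -79/32 } R={ -39/16, -19/8, -9/4, -2, -1, 0 } gives -157/64
step 10: add RED to get RRRBBRRRBR; options L={ -3, -5/2, -79/32 } R={ -157/64, -39/16, -19/8, -9/4, -2, -1, 0 } gives -315/128
step 11: add BLUE to get RRRBBRRRBRB; options L={ -3, -5/2, -79/32, -315/128 } R={ -157/64, -39/16, -19/8, -9/4, -2, -1, 0 } gives -629/256
step 12: add RED to get RRRBBRRRBRBR; options L={ -3, -5/2, -79/32, -315/128 } R={ -629/256, -157/64, -39/16, -19/8, -9/4, -2, -1, 0 } gives -1259/512
step 13: add BLUE to get RRRBBRRRBRBRB; options L={ -3, -5/2, -79/32, -315/128, -1259/512 } R={ -629/256, -157/64, -39/16, -19/8, -9/4, -2, -1, 0 } gives -2517/1024
step 14: add BLUE to get RRRBBRRRBRBRBB; options L={ -3, -5/2, -79/32, -315/128, -1259/512, -2517/1024 } R={ -629/256, -157/64, -39/16, -19/8, -9/4, -2, -1, 0 } gives -5033/2048
step 15: add BLUE to get RRRBBRRRBRBRBBB; options L={ -3, -5/2, -79/32, -315/128, -1259/512, -2517/1024, -5033/2048 } R={ -629/256, -157/64, -39/16, -19/8, -9/4, -2, -1, 0 } gives -10065/4096

-10065/4096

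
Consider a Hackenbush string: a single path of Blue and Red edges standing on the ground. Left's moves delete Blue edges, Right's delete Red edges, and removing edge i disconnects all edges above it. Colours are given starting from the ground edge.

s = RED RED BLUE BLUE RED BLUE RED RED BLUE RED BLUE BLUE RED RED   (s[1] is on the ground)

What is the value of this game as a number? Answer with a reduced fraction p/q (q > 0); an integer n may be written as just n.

value(R) = { · | 0 } — -1
value(RR) = { · | -1,0 } — -2
value(RRB) = { -2 | -1,0 } — -3/2
value(RRBB) = { -2,-3/2 | -1,0 } — -5/4
value(RRBBR) = { -2,-3/2 | -5/4,-1,0 } — -11/8
value(RRBBRB) = { -2,-3/2,-11/8 | -5/4,-1,0 } — -21/16
value(RRBBRBR) = { -2,-3/2,-11/8 | -21/16,-5/4,-1,0 } — -43/32
value(RRBBRBRR) = { -2,-3/2,-11/8 | -43/32,-21/16,-5/4,-1,0 } — -87/64
value(RRBBRBRRB) = { -2,-3/2,-11/8,-87/64 | -43/32,-21/16,-5/4,-1,0 } — -173/128
value(RRBBRBRRBR) = { -2,-3/2,-11/8,-87/64 | -173/128,-43/32,-21/16,-5/4,-1,0 } — -347/256
value(RRBBRBRRBRB) = { -2,-3/2,-11/8,-87/64,-347/256 | -173/128,-43/32,-21/16,-5/4,-1,0 } — -693/512
value(RRBBRBRRBRBB) = { -2,-3/2,-11/8,-87/64,-347/256,-693/512 | -173/128,-43/32,-21/16,-5/4,-1,0 } — -1385/1024
value(RRBBRBRRBRBBR) = { -2,-3/2,-11/8,-87/64,-347/256,-693/512 | -1385/1024,-173/128,-43/32,-21/16,-5/4,-1,0 } — -2771/2048
value(RRBBRBRRBRBBRR) = { -2,-3/2,-11/8,-87/64,-347/256,-693/512 | -2771/2048,-1385/1024,-173/128,-43/32,-21/16,-5/4,-1,0 } — -5543/4096

-5543/4096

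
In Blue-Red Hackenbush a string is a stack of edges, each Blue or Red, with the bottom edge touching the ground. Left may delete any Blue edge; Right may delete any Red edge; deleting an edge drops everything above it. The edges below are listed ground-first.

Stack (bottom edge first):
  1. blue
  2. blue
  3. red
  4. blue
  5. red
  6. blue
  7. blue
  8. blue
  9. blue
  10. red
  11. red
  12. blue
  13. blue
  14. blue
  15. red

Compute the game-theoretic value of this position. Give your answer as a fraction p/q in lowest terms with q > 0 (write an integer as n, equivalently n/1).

Build v(s[:k]) for k = 1..15, string s = blue blue red blue red blue blue blue blue red red blue blue blue red.
v(b) = { 0 | none } gives 1
v(bb) = { 0,1 | none } gives 2
v(bbr) = { 0,1 | 2 } gives 3/2
v(bbrb) = { 0,1,3/2 | 2 } gives 7/4
v(bbrbr) = { 0,1,3/2 | 7/4,2 } gives 13/8
v(bbrbrb) = { 0,1,3/2,13/8 | 7/4,2 } gives 27/16
v(bbrbrbb) = { 0,1,3/2,13/8,27/16 | 7/4,2 } gives 55/32
v(bbrbrbbb) = { 0,1,3/2,13/8,27/16,55/32 | 7/4,2 } gives 111/64
v(bbrbrbbbb) = { 0,1,3/2,13/8,27/16,55/32,111/64 | 7/4,2 } gives 223/128
v(bbrbrbbbbr) = { 0,1,3/2,13/8,27/16,55/32,111/64 | 223/128,7/4,2 } gives 445/256
v(bbrbrbbbbrr) = { 0,1,3/2,13/8,27/16,55/32,111/64 | 445/256,223/128,7/4,2 } gives 889/512
v(bbrbrbbbbrrb) = { 0,1,3/2,13/8,27/16,55/32,111/64,889/512 | 445/256,223/128,7/4,2 } gives 1779/1024
v(bbrbrbbbbrrbb) = { 0,1,3/2,13/8,27/16,55/32,111/64,889/512,1779/1024 | 445/256,223/128,7/4,2 } gives 3559/2048
v(bbrbrbbbbrrbbb) = { 0,1,3/2,13/8,27/16,55/32,111/64,889/512,1779/1024,3559/2048 | 445/256,223/128,7/4,2 } gives 7119/4096
v(bbrbrbbbbrrbbbr) = { 0,1,3/2,13/8,27/16,55/32,111/64,889/512,1779/1024,3559/2048 | 7119/4096,445/256,223/128,7/4,2 } gives 14237/8192

14237/8192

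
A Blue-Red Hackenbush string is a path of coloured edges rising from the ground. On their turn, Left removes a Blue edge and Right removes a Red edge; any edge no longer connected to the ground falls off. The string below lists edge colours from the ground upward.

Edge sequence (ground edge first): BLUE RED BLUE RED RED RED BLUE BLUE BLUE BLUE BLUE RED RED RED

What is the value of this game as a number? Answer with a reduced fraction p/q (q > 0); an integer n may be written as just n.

4593/8192

Recurse on prefixes of the 14-edge string BLUE RED BLUE RED RED RED BLUE BLUE BLUE BLUE BLUE RED RED RED:
edge 1 of 14 (BLUE): { 0 | none } = 1
edge 2 of 14 (RED): { 0 | 1 } = 1/2
edge 3 of 14 (BLUE): { 0 1/2 | 1 } = 3/4
edge 4 of 14 (RED): { 0 1/2 | 3/4 1 } = 5/8
edge 5 of 14 (RED): { 0 1/2 | 5/8 3/4 1 } = 9/16
edge 6 of 14 (RED): { 0 1/2 | 9/16 5/8 3/4 1 } = 17/32
edge 7 of 14 (BLUE): { 0 1/2 17/32 | 9/16 5/8 3/4 1 } = 35/64
edge 8 of 14 (BLUE): { 0 1/2 17/32 35/64 | 9/16 5/8 3/4 1 } = 71/128
edge 9 of 14 (BLUE): { 0 1/2 17/32 35/64 71/128 | 9/16 5/8 3/4 1 } = 143/256
edge 10 of 14 (BLUE): { 0 1/2 17/32 35/64 71/128 143/256 | 9/16 5/8 3/4 1 } = 287/512
edge 11 of 14 (BLUE): { 0 1/2 17/32 35/64 71/128 143/256 287/512 | 9/16 5/8 3/4 1 } = 575/1024
edge 12 of 14 (RED): { 0 1/2 17/32 35/64 71/128 143/256 287/512 | 575/1024 9/16 5/8 3/4 1 } = 1149/2048
edge 13 of 14 (RED): { 0 1/2 17/32 35/64 71/128 143/256 287/512 | 1149/2048 575/1024 9/16 5/8 3/4 1 } = 2297/4096
edge 14 of 14 (RED): { 0 1/2 17/32 35/64 71/128 143/256 287/512 | 2297/4096 1149/2048 575/1024 9/16 5/8 3/4 1 } = 4593/8192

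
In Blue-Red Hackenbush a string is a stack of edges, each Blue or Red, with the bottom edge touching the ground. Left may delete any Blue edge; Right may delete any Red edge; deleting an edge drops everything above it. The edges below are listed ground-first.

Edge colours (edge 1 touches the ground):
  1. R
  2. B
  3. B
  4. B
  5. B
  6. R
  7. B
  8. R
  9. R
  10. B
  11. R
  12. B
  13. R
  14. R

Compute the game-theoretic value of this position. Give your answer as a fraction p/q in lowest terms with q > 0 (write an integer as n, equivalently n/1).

-727/8192

Prefix values for R B B B B R B R R B R B R R via {L|R} + simplicity:
val_1 [R]  L=[∅]  R=[0]  ⇒ -1
val_2 [RB]  L=[-1]  R=[0]  ⇒ -1/2
val_3 [RBB]  L=[-1 -1/2]  R=[0]  ⇒ -1/4
val_4 [RBBB]  L=[-1 -1/2 -1/4]  R=[0]  ⇒ -1/8
val_5 [RBBBB]  L=[-1 -1/2 -1/4 -1/8]  R=[0]  ⇒ -1/16
val_6 [RBBBBR]  L=[-1 -1/2 -1/4 -1/8]  R=[-1/16 0]  ⇒ -3/32
val_7 [RBBBBRB]  L=[-1 -1/2 -1/4 -1/8 -3/32]  R=[-1/16 0]  ⇒ -5/64
val_8 [RBBBBRBR]  L=[-1 -1/2 -1/4 -1/8 -3/32]  R=[-5/64 -1/16 0]  ⇒ -11/128
val_9 [RBBBBRBRR]  L=[-1 -1/2 -1/4 -1/8 -3/32]  R=[-11/128 -5/64 -1/16 0]  ⇒ -23/256
val_10 [RBBBBRBRRB]  L=[-1 -1/2 -1/4 -1/8 -3/32 -23/256]  R=[-11/128 -5/64 -1/16 0]  ⇒ -45/512
val_11 [RBBBBRBRRBR]  L=[-1 -1/2 -1/4 -1/8 -3/32 -23/256]  R=[-45/512 -11/128 -5/64 -1/16 0]  ⇒ -91/1024
val_12 [RBBBBRBRRBRB]  L=[-1 -1/2 -1/4 -1/8 -3/32 -23/256 -91/1024]  R=[-45/512 -11/128 -5/64 -1/16 0]  ⇒ -181/2048
val_13 [RBBBBRBRRBRBR]  L=[-1 -1/2 -1/4 -1/8 -3/32 -23/256 -91/1024]  R=[-181/2048 -45/512 -11/128 -5/64 -1/16 0]  ⇒ -363/4096
val_14 [RBBBBRBRRBRBRR]  L=[-1 -1/2 -1/4 -1/8 -3/32 -23/256 -91/1024]  R=[-363/4096 -181/2048 -45/512 -11/128 -5/64 -1/16 0]  ⇒ -727/8192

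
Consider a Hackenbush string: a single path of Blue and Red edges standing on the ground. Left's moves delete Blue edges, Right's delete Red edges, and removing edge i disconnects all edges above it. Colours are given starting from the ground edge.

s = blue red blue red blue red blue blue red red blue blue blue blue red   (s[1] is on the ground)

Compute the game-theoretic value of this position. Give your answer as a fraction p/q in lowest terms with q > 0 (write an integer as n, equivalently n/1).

11069/16384

Prefix values for blue red blue red blue red blue blue red red blue blue blue blue red via {L|R} + simplicity:
1 of 15 · b · max L 0 · min R +∞ gives 1
2 of 15 · br · max L 0 · min R 1 gives 1/2
3 of 15 · brb · max L 1/2 · min R 1 gives 3/4
4 of 15 · brbr · max L 1/2 · min R 3/4 gives 5/8
5 of 15 · brbrb · max L 5/8 · min R 3/4 gives 11/16
6 of 15 · brbrbr · max L 5/8 · min R 11/16 gives 21/32
7 of 15 · brbrbrb · max L 21/32 · min R 11/16 gives 43/64
8 of 15 · brbrbrbb · max L 43/64 · min R 11/16 gives 87/128
9 of 15 · brbrbrbbr · max L 43/64 · min R 87/128 gives 173/256
10 of 15 · brbrbrbbrr · max L 43/64 · min R 173/256 gives 345/512
11 of 15 · brbrbrbbrrb · max L 345/512 · min R 173/256 gives 691/1024
12 of 15 · brbrbrbbrrbb · max L 691/1024 · min R 173/256 gives 1383/2048
13 of 15 · brbrbrbbrrbbb · max L 1383/2048 · min R 173/256 gives 2767/4096
14 of 15 · brbrbrbbrrbbbb · max L 2767/4096 · min R 173/256 gives 5535/8192
15 of 15 · brbrbrbbrrbbbbr · max L 2767/4096 · min R 5535/8192 gives 11069/16384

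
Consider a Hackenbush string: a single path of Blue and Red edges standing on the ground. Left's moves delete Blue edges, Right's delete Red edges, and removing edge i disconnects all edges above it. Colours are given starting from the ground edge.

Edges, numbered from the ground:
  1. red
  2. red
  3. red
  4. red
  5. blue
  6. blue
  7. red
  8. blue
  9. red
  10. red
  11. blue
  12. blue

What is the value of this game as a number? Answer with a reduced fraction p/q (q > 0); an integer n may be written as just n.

edge 1 of 12 (red): { — | 0 } — -1
edge 2 of 12 (red): { — | -1,0 } — -2
edge 3 of 12 (red): { — | -2,-1,0 } — -3
edge 4 of 12 (red): { — | -3,-2,-1,0 } — -4
edge 5 of 12 (blue): { -4 | -3,-2,-1,0 } — -7/2
edge 6 of 12 (blue): { -4,-7/2 | -3,-2,-1,0 } — -13/4
edge 7 of 12 (red): { -4,-7/2 | -13/4,-3,-2,-1,0 } — -27/8
edge 8 of 12 (blue): { -4,-7/2,-27/8 | -13/4,-3,-2,-1,0 } — -53/16
edge 9 of 12 (red): { -4,-7/2,-27/8 | -53/16,-13/4,-3,-2,-1,0 } — -107/32
edge 10 of 12 (red): { -4,-7/2,-27/8 | -107/32,-53/16,-13/4,-3,-2,-1,0 } — -215/64
edge 11 of 12 (blue): { -4,-7/2,-27/8,-215/64 | -107/32,-53/16,-13/4,-3,-2,-1,0 } — -429/128
edge 12 of 12 (blue): { -4,-7/2,-27/8,-215/64,-429/128 | -107/32,-53/16,-13/4,-3,-2,-1,0 } — -857/256

-857/256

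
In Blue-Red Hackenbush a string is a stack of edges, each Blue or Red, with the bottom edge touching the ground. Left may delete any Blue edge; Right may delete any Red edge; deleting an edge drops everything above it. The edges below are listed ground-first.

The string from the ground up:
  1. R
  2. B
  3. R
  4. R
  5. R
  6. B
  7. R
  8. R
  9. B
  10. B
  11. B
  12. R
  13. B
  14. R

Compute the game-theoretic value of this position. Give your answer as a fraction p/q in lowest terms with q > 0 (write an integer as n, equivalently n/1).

-7563/8192

R: Left { ∅ }, Right { 0 } => simplest -1
RB: Left { -1 }, Right { 0 } => simplest -1/2
RBR: Left { -1 }, Right { -1/2, 0 } => simplest -3/4
RBRR: Left { -1 }, Right { -3/4, -1/2, 0 } => simplest -7/8
RBRRR: Left { -1 }, Right { -7/8, -3/4, -1/2, 0 } => simplest -15/16
RBRRRB: Left { -1, -15/16 }, Right { -7/8, -3/4, -1/2, 0 } => simplest -29/32
RBRRRBR: Left { -1, -15/16 }, Right { -29/32, -7/8, -3/4, -1/2, 0 } => simplest -59/64
RBRRRBRR: Left { -1, -15/16 }, Right { -59/64, -29/32, -7/8, -3/4, -1/2, 0 } => simplest -119/128
RBRRRBRRB: Left { -1, -15/16, -119/128 }, Right { -59/64, -29/32, -7/8, -3/4, -1/2, 0 } => simplest -237/256
RBRRRBRRBB: Left { -1, -15/16, -119/128, -237/256 }, Right { -59/64, -29/32, -7/8, -3/4, -1/2, 0 } => simplest -473/512
RBRRRBRRBBB: Left { -1, -15/16, -119/128, -237/256, -473/512 }, Right { -59/64, -29/32, -7/8, -3/4, -1/2, 0 } => simplest -945/1024
RBRRRBRRBBBR: Left { -1, -15/16, -119/128, -237/256, -473/512 }, Right { -945/1024, -59/64, -29/32, -7/8, -3/4, -1/2, 0 } => simplest -1891/2048
RBRRRBRRBBBRB: Left { -1, -15/16, -119/128, -237/256, -473/512, -1891/2048 }, Right { -945/1024, -59/64, -29/32, -7/8, -3/4, -1/2, 0 } => simplest -3781/4096
RBRRRBRRBBBRBR: Left { -1, -15/16, -119/128, -237/256, -473/512, -1891/2048 }, Right { -3781/4096, -945/1024, -59/64, -29/32, -7/8, -3/4, -1/2, 0 } => simplest -7563/8192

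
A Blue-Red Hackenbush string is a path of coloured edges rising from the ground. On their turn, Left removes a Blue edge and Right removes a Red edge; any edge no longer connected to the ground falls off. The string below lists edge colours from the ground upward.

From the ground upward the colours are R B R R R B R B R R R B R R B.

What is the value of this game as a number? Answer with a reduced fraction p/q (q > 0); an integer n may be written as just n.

Recurse on prefixes of the 15-edge string R B R R R B R B R R R B R R B:
1 of 15 · R · max L −∞ · min R 0 => -1
2 of 15 · RB · max L -1 · min R 0 => -1/2
3 of 15 · RBR · max L -1 · min R -1/2 => -3/4
4 of 15 · RBRR · max L -1 · min R -3/4 => -7/8
5 of 15 · RBRRR · max L -1 · min R -7/8 => -15/16
6 of 15 · RBRRRB · max L -15/16 · min R -7/8 => -29/32
7 of 15 · RBRRRBR · max L -15/16 · min R -29/32 => -59/64
8 of 15 · RBRRRBRB · max L -59/64 · min R -29/32 => -117/128
9 of 15 · RBRRRBRBR · max L -59/64 · min R -117/128 => -235/256
10 of 15 · RBRRRBRBRR · max L -59/64 · min R -235/256 => -471/512
11 of 15 · RBRRRBRBRRR · max L -59/64 · min R -471/512 => -943/1024
12 of 15 · RBRRRBRBRRRB · max L -943/1024 · min R -471/512 => -1885/2048
13 of 15 · RBRRRBRBRRRBR · max L -943/1024 · min R -1885/2048 => -3771/4096
14 of 15 · RBRRRBRBRRRBRR · max L -943/1024 · min R -3771/4096 => -7543/8192
15 of 15 · RBRRRBRBRRRBRRB · max L -7543/8192 · min R -3771/4096 => -15085/16384

-15085/16384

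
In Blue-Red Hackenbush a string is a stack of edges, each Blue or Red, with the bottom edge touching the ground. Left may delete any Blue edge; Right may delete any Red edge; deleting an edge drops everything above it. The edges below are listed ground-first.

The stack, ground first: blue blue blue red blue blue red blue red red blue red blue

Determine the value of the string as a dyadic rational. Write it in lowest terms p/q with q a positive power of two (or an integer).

2891/1024

G_1 [b]  L=[0]  R=[—]  gives 1
G_2 [bb]  L=[0,1]  R=[—]  gives 2
G_3 [bbb]  L=[0,1,2]  R=[—]  gives 3
G_4 [bbbr]  L=[0,1,2]  R=[3]  gives 5/2
G_5 [bbbrb]  L=[0,1,2,5/2]  R=[3]  gives 11/4
G_6 [bbbrbb]  L=[0,1,2,5/2,11/4]  R=[3]  gives 23/8
G_7 [bbbrbbr]  L=[0,1,2,5/2,11/4]  R=[23/8,3]  gives 45/16
G_8 [bbbrbbrb]  L=[0,1,2,5/2,11/4,45/16]  R=[23/8,3]  gives 91/32
G_9 [bbbrbbrbr]  L=[0,1,2,5/2,11/4,45/16]  R=[91/32,23/8,3]  gives 181/64
G_10 [bbbrbbrbrr]  L=[0,1,2,5/2,11/4,45/16]  R=[181/64,91/32,23/8,3]  gives 361/128
G_11 [bbbrbbrbrrb]  L=[0,1,2,5/2,11/4,45/16,361/128]  R=[181/64,91/32,23/8,3]  gives 723/256
G_12 [bbbrbbrbrrbr]  L=[0,1,2,5/2,11/4,45/16,361/128]  R=[723/256,181/64,91/32,23/8,3]  gives 1445/512
G_13 [bbbrbbrbrrbrb]  L=[0,1,2,5/2,11/4,45/16,361/128,1445/512]  R=[723/256,181/64,91/32,23/8,3]  gives 2891/1024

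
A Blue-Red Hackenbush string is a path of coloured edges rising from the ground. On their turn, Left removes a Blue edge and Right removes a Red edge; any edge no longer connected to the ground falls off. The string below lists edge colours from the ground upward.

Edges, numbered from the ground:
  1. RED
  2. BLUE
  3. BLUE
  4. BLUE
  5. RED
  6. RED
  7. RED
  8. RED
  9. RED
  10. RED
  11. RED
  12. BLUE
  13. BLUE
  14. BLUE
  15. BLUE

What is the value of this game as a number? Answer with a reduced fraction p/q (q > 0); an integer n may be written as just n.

Build G(s[:k]) for k = 1..15, string s = RED BLUE BLUE BLUE RED RED RED RED RED RED RED BLUE BLUE BLUE BLUE.
1 of 15 · R · max L −∞ · min R 0 — -1
2 of 15 · RB · max L -1 · min R 0 — -1/2
3 of 15 · RBB · max L -1/2 · min R 0 — -1/4
4 of 15 · RBBB · max L -1/4 · min R 0 — -1/8
5 of 15 · RBBBR · max L -1/4 · min R -1/8 — -3/16
6 of 15 · RBBBRR · max L -1/4 · min R -3/16 — -7/32
7 of 15 · RBBBRRR · max L -1/4 · min R -7/32 — -15/64
8 of 15 · RBBBRRRR · max L -1/4 · min R -15/64 — -31/128
9 of 15 · RBBBRRRRR · max L -1/4 · min R -31/128 — -63/256
10 of 15 · RBBBRRRRRR · max L -1/4 · min R -63/256 — -127/512
11 of 15 · RBBBRRRRRRR · max L -1/4 · min R -127/512 — -255/1024
12 of 15 · RBBBRRRRRRRB · max L -255/1024 · min R -127/512 — -509/2048
13 of 15 · RBBBRRRRRRRBB · max L -509/2048 · min R -127/512 — -1017/4096
14 of 15 · RBBBRRRRRRRBBB · max L -1017/4096 · min R -127/512 — -2033/8192
15 of 15 · RBBBRRRRRRRBBBB · max L -2033/8192 · min R -127/512 — -4065/16384

-4065/16384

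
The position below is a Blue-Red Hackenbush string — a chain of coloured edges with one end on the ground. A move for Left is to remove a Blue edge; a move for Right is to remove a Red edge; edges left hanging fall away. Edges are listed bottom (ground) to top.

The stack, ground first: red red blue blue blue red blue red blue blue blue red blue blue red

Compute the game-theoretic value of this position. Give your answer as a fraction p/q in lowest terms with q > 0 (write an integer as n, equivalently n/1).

Recurse on prefixes of the 15-edge string red red blue blue blue red blue red blue blue blue red blue blue red:
1 of 15 · r · max L −∞ · min R 0 gives -1
2 of 15 · rr · max L −∞ · min R -1 gives -2
3 of 15 · rrb · max L -2 · min R -1 gives -3/2
4 of 15 · rrbb · max L -3/2 · min R -1 gives -5/4
5 of 15 · rrbbb · max L -5/4 · min R -1 gives -9/8
6 of 15 · rrbbbr · max L -5/4 · min R -9/8 gives -19/16
7 of 15 · rrbbbrb · max L -19/16 · min R -9/8 gives -37/32
8 of 15 · rrbbbrbr · max L -19/16 · min R -37/32 gives -75/64
9 of 15 · rrbbbrbrb · max L -75/64 · min R -37/32 gives -149/128
10 of 15 · rrbbbrbrbb · max L -149/128 · min R -37/32 gives -297/256
11 of 15 · rrbbbrbrbbb · max L -297/256 · min R -37/32 gives -593/512
12 of 15 · rrbbbrbrbbbr · max L -297/256 · min R -593/512 gives -1187/1024
13 of 15 · rrbbbrbrbbbrb · max L -1187/1024 · min R -593/512 gives -2373/2048
14 of 15 · rrbbbrbrbbbrbb · max L -2373/2048 · min R -593/512 gives -4745/4096
15 of 15 · rrbbbrbrbbbrbbr · max L -2373/2048 · min R -4745/4096 gives -9491/8192

-9491/8192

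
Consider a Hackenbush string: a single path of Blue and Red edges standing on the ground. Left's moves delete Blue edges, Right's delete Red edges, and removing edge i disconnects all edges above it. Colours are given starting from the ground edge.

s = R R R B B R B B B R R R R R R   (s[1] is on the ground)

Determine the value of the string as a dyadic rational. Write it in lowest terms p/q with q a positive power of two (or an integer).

Prefix values for R R R B B R B B B R R R R R R via {L|R} + simplicity:
val_1 [R]  L=[(no moves)]  R=[0]  => -1
val_2 [RR]  L=[(no moves)]  R=[-1, 0]  => -2
val_3 [RRR]  L=[(no moves)]  R=[-2, -1, 0]  => -3
val_4 [RRRB]  L=[-3]  R=[-2, -1, 0]  => -5/2
val_5 [RRRBB]  L=[-3, -5/2]  R=[-2, -1, 0]  => -9/4
val_6 [RRRBBR]  L=[-3, -5/2]  R=[-9/4, -2, -1, 0]  => -19/8
val_7 [RRRBBRB]  L=[-3, -5/2, -19/8]  R=[-9/4, -2, -1, 0]  => -37/16
val_8 [RRRBBRBB]  L=[-3, -5/2, -19/8, -37/16]  R=[-9/4, -2, -1, 0]  => -73/32
val_9 [RRRBBRBBB]  L=[-3, -5/2, -19/8, -37/16, -73/32]  R=[-9/4, -2, -1, 0]  => -145/64
val_10 [RRRBBRBBBR]  L=[-3, -5/2, -19/8, -37/16, -73/32]  R=[-145/64, -9/4, -2, -1, 0]  => -291/128
val_11 [RRRBBRBBBRR]  L=[-3, -5/2, -19/8, -37/16, -73/32]  R=[-291/128, -145/64, -9/4, -2, -1, 0]  => -583/256
val_12 [RRRBBRBBBRRR]  L=[-3, -5/2, -19/8, -37/16, -73/32]  R=[-583/256, -291/128, -145/64, -9/4, -2, -1, 0]  => -1167/512
val_13 [RRRBBRBBBRRRR]  L=[-3, -5/2, -19/8, -37/16, -73/32]  R=[-1167/512, -583/256, -291/128, -145/64, -9/4, -2, -1, 0]  => -2335/1024
val_14 [RRRBBRBBBRRRRR]  L=[-3, -5/2, -19/8, -37/16, -73/32]  R=[-2335/1024, -1167/512, -583/256, -291/128, -145/64, -9/4, -2, -1, 0]  => -4671/2048
val_15 [RRRBBRBBBRRRRRR]  L=[-3, -5/2, -19/8, -37/16, -73/32]  R=[-4671/2048, -2335/1024, -1167/512, -583/256, -291/128, -145/64, -9/4, -2, -1, 0]  => -9343/4096

-9343/4096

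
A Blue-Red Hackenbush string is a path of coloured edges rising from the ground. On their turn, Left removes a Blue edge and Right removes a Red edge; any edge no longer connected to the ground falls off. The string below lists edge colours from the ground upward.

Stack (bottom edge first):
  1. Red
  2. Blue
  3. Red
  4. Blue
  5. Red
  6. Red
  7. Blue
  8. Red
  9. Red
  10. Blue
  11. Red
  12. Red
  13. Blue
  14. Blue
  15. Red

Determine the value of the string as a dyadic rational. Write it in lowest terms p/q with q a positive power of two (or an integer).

Build g(s[:k]) for k = 1..15, string s = Red Blue Red Blue Red Red Blue Red Red Blue Red Red Blue Blue Red.
1 of 15 · R · max L −∞ · min R 0 -> -1
2 of 15 · RB · max L -1 · min R 0 -> -1/2
3 of 15 · RBR · max L -1 · min R -1/2 -> -3/4
4 of 15 · RBRB · max L -3/4 · min R -1/2 -> -5/8
5 of 15 · RBRBR · max L -3/4 · min R -5/8 -> -11/16
6 of 15 · RBRBRR · max L -3/4 · min R -11/16 -> -23/32
7 of 15 · RBRBRRB · max L -23/32 · min R -11/16 -> -45/64
8 of 15 · RBRBRRBR · max L -23/32 · min R -45/64 -> -91/128
9 of 15 · RBRBRRBRR · max L -23/32 · min R -91/128 -> -183/256
10 of 15 · RBRBRRBRRB · max L -183/256 · min R -91/128 -> -365/512
11 of 15 · RBRBRRBRRBR · max L -183/256 · min R -365/512 -> -731/1024
12 of 15 · RBRBRRBRRBRR · max L -183/256 · min R -731/1024 -> -1463/2048
13 of 15 · RBRBRRBRRBRRB · max L -1463/2048 · min R -731/1024 -> -2925/4096
14 of 15 · RBRBRRBRRBRRBB · max L -2925/4096 · min R -731/1024 -> -5849/8192
15 of 15 · RBRBRRBRRBRRBBR · max L -2925/4096 · min R -5849/8192 -> -11699/16384

-11699/16384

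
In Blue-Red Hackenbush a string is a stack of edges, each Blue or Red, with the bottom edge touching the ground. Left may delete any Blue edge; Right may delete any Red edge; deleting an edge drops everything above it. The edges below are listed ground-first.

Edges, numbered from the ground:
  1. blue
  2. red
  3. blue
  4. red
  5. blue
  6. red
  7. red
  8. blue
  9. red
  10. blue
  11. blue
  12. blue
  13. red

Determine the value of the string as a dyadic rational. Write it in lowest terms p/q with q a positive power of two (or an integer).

Recurse on prefixes of the 13-edge string blue red blue red blue red red blue red blue blue blue red:
v(b) = { 0 |  } = 1
v(br) = { 0 | 1 } = 1/2
v(brb) = { 0, 1/2 | 1 } = 3/4
v(brbr) = { 0, 1/2 | 3/4, 1 } = 5/8
v(brbrb) = { 0, 1/2, 5/8 | 3/4, 1 } = 11/16
v(brbrbr) = { 0, 1/2, 5/8 | 11/16, 3/4, 1 } = 21/32
v(brbrbrr) = { 0, 1/2, 5/8 | 21/32, 11/16, 3/4, 1 } = 41/64
v(brbrbrrb) = { 0, 1/2, 5/8, 41/64 | 21/32, 11/16, 3/4, 1 } = 83/128
v(brbrbrrbr) = { 0, 1/2, 5/8, 41/64 | 83/128, 21/32, 11/16, 3/4, 1 } = 165/256
v(brbrbrrbrb) = { 0, 1/2, 5/8, 41/64, 165/256 | 83/128, 21/32, 11/16, 3/4, 1 } = 331/512
v(brbrbrrbrbb) = { 0, 1/2, 5/8, 41/64, 165/256, 331/512 | 83/128, 21/32, 11/16, 3/4, 1 } = 663/1024
v(brbrbrrbrbbb) = { 0, 1/2, 5/8, 41/64, 165/256, 331/512, 663/1024 | 83/128, 21/32, 11/16, 3/4, 1 } = 1327/2048
v(brbrbrrbrbbbr) = { 0, 1/2, 5/8, 41/64, 165/256, 331/512, 663/1024 | 1327/2048, 83/128, 21/32, 11/16, 3/4, 1 } = 2653/4096

2653/4096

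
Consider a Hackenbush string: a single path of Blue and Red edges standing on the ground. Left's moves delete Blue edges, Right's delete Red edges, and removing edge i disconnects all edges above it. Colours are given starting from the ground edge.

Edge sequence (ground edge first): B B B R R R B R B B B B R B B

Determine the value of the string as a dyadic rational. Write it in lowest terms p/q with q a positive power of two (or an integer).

8951/4096

edge 1 of 15 (B): { 0 | ∅ } gives 1
edge 2 of 15 (B): { 0, 1 | ∅ } gives 2
edge 3 of 15 (B): { 0, 1, 2 | ∅ } gives 3
edge 4 of 15 (R): { 0, 1, 2 | 3 } gives 5/2
edge 5 of 15 (R): { 0, 1, 2 | 5/2, 3 } gives 9/4
edge 6 of 15 (R): { 0, 1, 2 | 9/4, 5/2, 3 } gives 17/8
edge 7 of 15 (B): { 0, 1, 2, 17/8 | 9/4, 5/2, 3 } gives 35/16
edge 8 of 15 (R): { 0, 1, 2, 17/8 | 35/16, 9/4, 5/2, 3 } gives 69/32
edge 9 of 15 (B): { 0, 1, 2, 17/8, 69/32 | 35/16, 9/4, 5/2, 3 } gives 139/64
edge 10 of 15 (B): { 0, 1, 2, 17/8, 69/32, 139/64 | 35/16, 9/4, 5/2, 3 } gives 279/128
edge 11 of 15 (B): { 0, 1, 2, 17/8, 69/32, 139/64, 279/128 | 35/16, 9/4, 5/2, 3 } gives 559/256
edge 12 of 15 (B): { 0, 1, 2, 17/8, 69/32, 139/64, 279/128, 559/256 | 35/16, 9/4, 5/2, 3 } gives 1119/512
edge 13 of 15 (R): { 0, 1, 2, 17/8, 69/32, 139/64, 279/128, 559/256 | 1119/512, 35/16, 9/4, 5/2, 3 } gives 2237/1024
edge 14 of 15 (B): { 0, 1, 2, 17/8, 69/32, 139/64, 279/128, 559/256, 2237/1024 | 1119/512, 35/16, 9/4, 5/2, 3 } gives 4475/2048
edge 15 of 15 (B): { 0, 1, 2, 17/8, 69/32, 139/64, 279/128, 559/256, 2237/1024, 4475/2048 | 1119/512, 35/16, 9/4, 5/2, 3 } gives 8951/4096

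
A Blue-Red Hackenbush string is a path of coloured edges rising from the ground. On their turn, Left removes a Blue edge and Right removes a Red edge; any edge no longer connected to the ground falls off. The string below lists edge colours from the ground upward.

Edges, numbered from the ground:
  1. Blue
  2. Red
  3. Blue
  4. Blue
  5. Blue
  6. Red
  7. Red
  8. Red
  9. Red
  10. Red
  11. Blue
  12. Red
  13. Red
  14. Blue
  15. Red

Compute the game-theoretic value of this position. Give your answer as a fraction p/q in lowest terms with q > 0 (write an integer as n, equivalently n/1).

14373/16384

Build G(s[:k]) for k = 1..15, string s = Blue Red Blue Blue Blue Red Red Red Red Red Blue Red Red Blue Red.
G(B) = { 0 | · } => 1
G(BR) = { 0 | 1 } => 1/2
G(BRB) = { 0; 1/2 | 1 } => 3/4
G(BRBB) = { 0; 1/2; 3/4 | 1 } => 7/8
G(BRBBB) = { 0; 1/2; 3/4; 7/8 | 1 } => 15/16
G(BRBBBR) = { 0; 1/2; 3/4; 7/8 | 15/16; 1 } => 29/32
G(BRBBBRR) = { 0; 1/2; 3/4; 7/8 | 29/32; 15/16; 1 } => 57/64
G(BRBBBRRR) = { 0; 1/2; 3/4; 7/8 | 57/64; 29/32; 15/16; 1 } => 113/128
G(BRBBBRRRR) = { 0; 1/2; 3/4; 7/8 | 113/128; 57/64; 29/32; 15/16; 1 } => 225/256
G(BRBBBRRRRR) = { 0; 1/2; 3/4; 7/8 | 225/256; 113/128; 57/64; 29/32; 15/16; 1 } => 449/512
G(BRBBBRRRRRB) = { 0; 1/2; 3/4; 7/8; 449/512 | 225/256; 113/128; 57/64; 29/32; 15/16; 1 } => 899/1024
G(BRBBBRRRRRBR) = { 0; 1/2; 3/4; 7/8; 449/512 | 899/1024; 225/256; 113/128; 57/64; 29/32; 15/16; 1 } => 1797/2048
G(BRBBBRRRRRBRR) = { 0; 1/2; 3/4; 7/8; 449/512 | 1797/2048; 899/1024; 225/256; 113/128; 57/64; 29/32; 15/16; 1 } => 3593/4096
G(BRBBBRRRRRBRRB) = { 0; 1/2; 3/4; 7/8; 449/512; 3593/4096 | 1797/2048; 899/1024; 225/256; 113/128; 57/64; 29/32; 15/16; 1 } => 7187/8192
G(BRBBBRRRRRBRRBR) = { 0; 1/2; 3/4; 7/8; 449/512; 3593/4096 | 7187/8192; 1797/2048; 899/1024; 225/256; 113/128; 57/64; 29/32; 15/16; 1 } => 14373/16384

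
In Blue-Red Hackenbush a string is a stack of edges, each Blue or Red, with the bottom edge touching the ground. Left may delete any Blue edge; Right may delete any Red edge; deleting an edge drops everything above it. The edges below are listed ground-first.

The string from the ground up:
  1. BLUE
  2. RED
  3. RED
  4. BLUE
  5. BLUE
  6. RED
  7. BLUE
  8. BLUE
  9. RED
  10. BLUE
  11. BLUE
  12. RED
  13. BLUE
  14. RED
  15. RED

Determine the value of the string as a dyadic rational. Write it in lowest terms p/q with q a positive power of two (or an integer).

7017/16384

Prefix values for BLUE RED RED BLUE BLUE RED BLUE BLUE RED BLUE BLUE RED BLUE RED RED via {L|R} + simplicity:
val_1 [B]  L=[0]  R=[(no moves)]  gives 1
val_2 [BR]  L=[0]  R=[1]  gives 1/2
val_3 [BRR]  L=[0]  R=[1/2; 1]  gives 1/4
val_4 [BRRB]  L=[0; 1/4]  R=[1/2; 1]  gives 3/8
val_5 [BRRBB]  L=[0; 1/4; 3/8]  R=[1/2; 1]  gives 7/16
val_6 [BRRBBR]  L=[0; 1/4; 3/8]  R=[7/16; 1/2; 1]  gives 13/32
val_7 [BRRBBRB]  L=[0; 1/4; 3/8; 13/32]  R=[7/16; 1/2; 1]  gives 27/64
val_8 [BRRBBRBB]  L=[0; 1/4; 3/8; 13/32; 27/64]  R=[7/16; 1/2; 1]  gives 55/128
val_9 [BRRBBRBBR]  L=[0; 1/4; 3/8; 13/32; 27/64]  R=[55/128; 7/16; 1/2; 1]  gives 109/256
val_10 [BRRBBRBBRB]  L=[0; 1/4; 3/8; 13/32; 27/64; 109/256]  R=[55/128; 7/16; 1/2; 1]  gives 219/512
val_11 [BRRBBRBBRBB]  L=[0; 1/4; 3/8; 13/32; 27/64; 109/256; 219/512]  R=[55/128; 7/16; 1/2; 1]  gives 439/1024
val_12 [BRRBBRBBRBBR]  L=[0; 1/4; 3/8; 13/32; 27/64; 109/256; 219/512]  R=[439/1024; 55/128; 7/16; 1/2; 1]  gives 877/2048
val_13 [BRRBBRBBRBBRB]  L=[0; 1/4; 3/8; 13/32; 27/64; 109/256; 219/512; 877/2048]  R=[439/1024; 55/128; 7/16; 1/2; 1]  gives 1755/4096
val_14 [BRRBBRBBRBBRBR]  L=[0; 1/4; 3/8; 13/32; 27/64; 109/256; 219/512; 877/2048]  R=[1755/4096; 439/1024; 55/128; 7/16; 1/2; 1]  gives 3509/8192
val_15 [BRRBBRBBRBBRBRR]  L=[0; 1/4; 3/8; 13/32; 27/64; 109/256; 219/512; 877/2048]  R=[3509/8192; 1755/4096; 439/1024; 55/128; 7/16; 1/2; 1]  gives 7017/16384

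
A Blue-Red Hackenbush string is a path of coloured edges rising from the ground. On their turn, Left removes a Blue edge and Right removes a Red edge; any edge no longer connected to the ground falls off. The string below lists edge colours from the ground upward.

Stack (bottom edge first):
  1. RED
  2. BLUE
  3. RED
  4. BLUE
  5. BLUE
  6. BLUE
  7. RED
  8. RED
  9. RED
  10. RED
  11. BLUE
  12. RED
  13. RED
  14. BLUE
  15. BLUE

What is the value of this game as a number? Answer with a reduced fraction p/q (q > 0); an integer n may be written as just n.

-9177/16384

G_1 [R]  L=[]  R=[0]  → -1
G_2 [RB]  L=[-1]  R=[0]  → -1/2
G_3 [RBR]  L=[-1]  R=[-1/2; 0]  → -3/4
G_4 [RBRB]  L=[-1; -3/4]  R=[-1/2; 0]  → -5/8
G_5 [RBRBB]  L=[-1; -3/4; -5/8]  R=[-1/2; 0]  → -9/16
G_6 [RBRBBB]  L=[-1; -3/4; -5/8; -9/16]  R=[-1/2; 0]  → -17/32
G_7 [RBRBBBR]  L=[-1; -3/4; -5/8; -9/16]  R=[-17/32; -1/2; 0]  → -35/64
G_8 [RBRBBBRR]  L=[-1; -3/4; -5/8; -9/16]  R=[-35/64; -17/32; -1/2; 0]  → -71/128
G_9 [RBRBBBRRR]  L=[-1; -3/4; -5/8; -9/16]  R=[-71/128; -35/64; -17/32; -1/2; 0]  → -143/256
G_10 [RBRBBBRRRR]  L=[-1; -3/4; -5/8; -9/16]  R=[-143/256; -71/128; -35/64; -17/32; -1/2; 0]  → -287/512
G_11 [RBRBBBRRRRB]  L=[-1; -3/4; -5/8; -9/16; -287/512]  R=[-143/256; -71/128; -35/64; -17/32; -1/2; 0]  → -573/1024
G_12 [RBRBBBRRRRBR]  L=[-1; -3/4; -5/8; -9/16; -287/512]  R=[-573/1024; -143/256; -71/128; -35/64; -17/32; -1/2; 0]  → -1147/2048
G_13 [RBRBBBRRRRBRR]  L=[-1; -3/4; -5/8; -9/16; -287/512]  R=[-1147/2048; -573/1024; -143/256; -71/128; -35/64; -17/32; -1/2; 0]  → -2295/4096
G_14 [RBRBBBRRRRBRRB]  L=[-1; -3/4; -5/8; -9/16; -287/512; -2295/4096]  R=[-1147/2048; -573/1024; -143/256; -71/128; -35/64; -17/32; -1/2; 0]  → -4589/8192
G_15 [RBRBBBRRRRBRRBB]  L=[-1; -3/4; -5/8; -9/16; -287/512; -2295/4096; -4589/8192]  R=[-1147/2048; -573/1024; -143/256; -71/128; -35/64; -17/32; -1/2; 0]  → -9177/16384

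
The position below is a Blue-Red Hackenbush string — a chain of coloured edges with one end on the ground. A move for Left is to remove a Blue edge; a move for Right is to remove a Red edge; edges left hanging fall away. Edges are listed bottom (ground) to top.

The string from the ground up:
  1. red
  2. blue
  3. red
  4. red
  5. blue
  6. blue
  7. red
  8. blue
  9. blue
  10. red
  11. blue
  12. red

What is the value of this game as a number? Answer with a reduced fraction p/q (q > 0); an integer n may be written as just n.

Build val(s[:k]) for k = 1..12, string s = red blue red red blue blue red blue blue red blue red.
val_1 [r]  L=[∅]  R=[0]  — -1
val_2 [rb]  L=[-1]  R=[0]  — -1/2
val_3 [rbr]  L=[-1]  R=[-1/2 0]  — -3/4
val_4 [rbrr]  L=[-1]  R=[-3/4 -1/2 0]  — -7/8
val_5 [rbrrb]  L=[-1 -7/8]  R=[-3/4 -1/2 0]  — -13/16
val_6 [rbrrbb]  L=[-1 -7/8 -13/16]  R=[-3/4 -1/2 0]  — -25/32
val_7 [rbrrbbr]  L=[-1 -7/8 -13/16]  R=[-25/32 -3/4 -1/2 0]  — -51/64
val_8 [rbrrbbrb]  L=[-1 -7/8 -13/16 -51/64]  R=[-25/32 -3/4 -1/2 0]  — -101/128
val_9 [rbrrbbrbb]  L=[-1 -7/8 -13/16 -51/64 -101/128]  R=[-25/32 -3/4 -1/2 0]  — -201/256
val_10 [rbrrbbrbbr]  L=[-1 -7/8 -13/16 -51/64 -101/128]  R=[-201/256 -25/32 -3/4 -1/2 0]  — -403/512
val_11 [rbrrbbrbbrb]  L=[-1 -7/8 -13/16 -51/64 -101/128 -403/512]  R=[-201/256 -25/32 -3/4 -1/2 0]  — -805/1024
val_12 [rbrrbbrbbrbr]  L=[-1 -7/8 -13/16 -51/64 -101/128 -403/512]  R=[-805/1024 -201/256 -25/32 -3/4 -1/2 0]  — -1611/2048

-1611/2048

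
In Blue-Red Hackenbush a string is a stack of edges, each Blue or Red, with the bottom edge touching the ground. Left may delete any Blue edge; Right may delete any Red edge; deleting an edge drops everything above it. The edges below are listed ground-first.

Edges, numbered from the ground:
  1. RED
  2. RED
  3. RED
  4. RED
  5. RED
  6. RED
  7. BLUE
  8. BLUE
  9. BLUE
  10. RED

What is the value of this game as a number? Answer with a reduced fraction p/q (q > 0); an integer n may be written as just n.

-83/16

1 of 10 · R · max L −∞ · min R 0 ⇒ -1
2 of 10 · RR · max L −∞ · min R -1 ⇒ -2
3 of 10 · RRR · max L −∞ · min R -2 ⇒ -3
4 of 10 · RRRR · max L −∞ · min R -3 ⇒ -4
5 of 10 · RRRRR · max L −∞ · min R -4 ⇒ -5
6 of 10 · RRRRRR · max L −∞ · min R -5 ⇒ -6
7 of 10 · RRRRRRB · max L -6 · min R -5 ⇒ -11/2
8 of 10 · RRRRRRBB · max L -11/2 · min R -5 ⇒ -21/4
9 of 10 · RRRRRRBBB · max L -21/4 · min R -5 ⇒ -41/8
10 of 10 · RRRRRRBBBR · max L -21/4 · min R -41/8 ⇒ -83/16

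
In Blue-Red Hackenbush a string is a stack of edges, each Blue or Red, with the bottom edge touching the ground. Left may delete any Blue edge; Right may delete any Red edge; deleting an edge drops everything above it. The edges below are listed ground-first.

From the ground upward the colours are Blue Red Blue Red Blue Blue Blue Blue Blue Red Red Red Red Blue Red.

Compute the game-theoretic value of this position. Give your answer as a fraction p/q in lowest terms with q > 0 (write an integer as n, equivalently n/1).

Build value(s[:k]) for k = 1..15, string s = Blue Red Blue Red Blue Blue Blue Blue Blue Red Red Red Red Blue Red.
step 1: add Blue to get B; options L={ 0 } R={  } => 1
step 2: add Red to get BR; options L={ 0 } R={ 1 } => 1/2
step 3: add Blue to get BRB; options L={ 0, 1/2 } R={ 1 } => 3/4
step 4: add Red to get BRBR; options L={ 0, 1/2 } R={ 3/4, 1 } => 5/8
step 5: add Blue to get BRBRB; options L={ 0, 1/2, 5/8 } R={ 3/4, 1 } => 11/16
step 6: add Blue to get BRBRBB; options L={ 0, 1/2, 5/8, 11/16 } R={ 3/4, 1 } => 23/32
step 7: add Blue to get BRBRBBB; options L={ 0, 1/2, 5/8, 11/16, 23/32 } R={ 3/4, 1 } => 47/64
step 8: add Blue to get BRBRBBBB; options L={ 0, 1/2, 5/8, 11/16, 23/32, 47/64 } R={ 3/4, 1 } => 95/128
step 9: add Blue to get BRBRBBBBB; options L={ 0, 1/2, 5/8, 11/16, 23/32, 47/64, 95/128 } R={ 3/4, 1 } => 191/256
step 10: add Red to get BRBRBBBBBR; options L={ 0, 1/2, 5/8, 11/16, 23/32, 47/64, 95/128 } R={ 191/256, 3/4, 1 } => 381/512
step 11: add Red to get BRBRBBBBBRR; options L={ 0, 1/2, 5/8, 11/16, 23/32, 47/64, 95/128 } R={ 381/512, 191/256, 3/4, 1 } => 761/1024
step 12: add Red to get BRBRBBBBBRRR; options L={ 0, 1/2, 5/8, 11/16, 23/32, 47/64, 95/128 } R={ 761/1024, 381/512, 191/256, 3/4, 1 } => 1521/2048
step 13: add Red to get BRBRBBBBBRRRR; options L={ 0, 1/2, 5/8, 11/16, 23/32, 47/64, 95/128 } R={ 1521/2048, 761/1024, 381/512, 191/256, 3/4, 1 } => 3041/4096
step 14: add Blue to get BRBRBBBBBRRRRB; options L={ 0, 1/2, 5/8, 11/16, 23/32, 47/64, 95/128, 3041/4096 } R={ 1521/2048, 761/1024, 381/512, 191/256, 3/4, 1 } => 6083/8192
step 15: add Red to get BRBRBBBBBRRRRBR; options L={ 0, 1/2, 5/8, 11/16, 23/32, 47/64, 95/128, 3041/4096 } R={ 6083/8192, 1521/2048, 761/1024, 381/512, 191/256, 3/4, 1 } => 12165/16384

12165/16384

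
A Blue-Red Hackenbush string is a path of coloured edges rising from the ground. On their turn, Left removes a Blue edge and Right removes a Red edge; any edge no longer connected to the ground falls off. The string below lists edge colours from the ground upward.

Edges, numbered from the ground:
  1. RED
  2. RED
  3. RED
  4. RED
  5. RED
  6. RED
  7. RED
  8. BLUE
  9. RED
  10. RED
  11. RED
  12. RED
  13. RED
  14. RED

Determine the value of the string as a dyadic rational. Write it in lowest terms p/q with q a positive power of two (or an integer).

-895/128

1 of 14 · R · max L −∞ · min R 0 → -1
2 of 14 · RR · max L −∞ · min R -1 → -2
3 of 14 · RRR · max L −∞ · min R -2 → -3
4 of 14 · RRRR · max L −∞ · min R -3 → -4
5 of 14 · RRRRR · max L −∞ · min R -4 → -5
6 of 14 · RRRRRR · max L −∞ · min R -5 → -6
7 of 14 · RRRRRRR · max L −∞ · min R -6 → -7
8 of 14 · RRRRRRRB · max L -7 · min R -6 → -13/2
9 of 14 · RRRRRRRBR · max L -7 · min R -13/2 → -27/4
10 of 14 · RRRRRRRBRR · max L -7 · min R -27/4 → -55/8
11 of 14 · RRRRRRRBRRR · max L -7 · min R -55/8 → -111/16
12 of 14 · RRRRRRRBRRRR · max L -7 · min R -111/16 → -223/32
13 of 14 · RRRRRRRBRRRRR · max L -7 · min R -223/32 → -447/64
14 of 14 · RRRRRRRBRRRRRR · max L -7 · min R -447/64 → -895/128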